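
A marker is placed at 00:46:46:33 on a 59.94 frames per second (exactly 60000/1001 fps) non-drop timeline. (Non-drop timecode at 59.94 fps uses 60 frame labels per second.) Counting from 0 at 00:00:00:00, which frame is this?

Total seconds to the label: (0 × 3600 + 46 × 60 + 46) = 2806.
Frame index = 2806 × 60 + 33 = 168393.

frame 168393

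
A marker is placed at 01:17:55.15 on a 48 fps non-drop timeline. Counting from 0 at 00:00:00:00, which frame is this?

224415

Total seconds to the label: (1 × 3600 + 17 × 60 + 55) = 4675.
Frame index = 4675 × 48 + 15 = 224415.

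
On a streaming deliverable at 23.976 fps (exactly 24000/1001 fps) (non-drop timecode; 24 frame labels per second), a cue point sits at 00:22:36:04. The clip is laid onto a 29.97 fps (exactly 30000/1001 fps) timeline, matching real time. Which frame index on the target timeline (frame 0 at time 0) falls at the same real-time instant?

Source frame index: (0×3600 + 22×60 + 36) × 24 + 4 = 32548.
Real time: 32548 / (24000/1001) = 8145137/6000 s.
Target frame: (8145137/6000) × (30000/1001) = 40685.

frame 40685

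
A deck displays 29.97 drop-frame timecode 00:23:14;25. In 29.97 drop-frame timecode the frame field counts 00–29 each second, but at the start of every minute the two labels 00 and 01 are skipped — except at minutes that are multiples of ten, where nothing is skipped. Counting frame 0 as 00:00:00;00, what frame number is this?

Complete 10-minute blocks: 2, each 17982 frames → 35964.
Remaining 3 whole minutes in the current block: 1800 + 2 × 1798 = 5396 frames.
Within the current minute: 14 × 30 + 25 − 2 = 443 (labels ;00/;01 skipped at this minute). Total = 35964 + 5396 + 443 = 41803.

41803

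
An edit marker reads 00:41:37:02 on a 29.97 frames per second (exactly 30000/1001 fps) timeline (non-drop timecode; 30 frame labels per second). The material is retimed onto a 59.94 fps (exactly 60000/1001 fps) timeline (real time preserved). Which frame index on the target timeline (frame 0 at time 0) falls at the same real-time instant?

frame 149824

Source frame index: (0×3600 + 41×60 + 37) × 30 + 2 = 74912.
Real time: 74912 / (30000/1001) = 4686682/1875 s.
Target frame: (4686682/1875) × (60000/1001) = 149824.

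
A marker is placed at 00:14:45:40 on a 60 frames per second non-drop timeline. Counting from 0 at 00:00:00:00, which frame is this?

Total seconds to the label: (0 × 3600 + 14 × 60 + 45) = 885.
Frame index = 885 × 60 + 40 = 53140.

frame 53140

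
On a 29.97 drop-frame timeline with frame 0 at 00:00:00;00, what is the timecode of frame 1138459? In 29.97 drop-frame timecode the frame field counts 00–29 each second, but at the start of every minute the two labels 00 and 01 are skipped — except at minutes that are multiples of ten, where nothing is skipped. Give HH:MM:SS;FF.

10:33:06;19

Ten DF minutes hold 17982 frames, so frame 1138459 lies in block 63 (frames 1132866–1150847) with 5593 frames into that block.
The block's first minute is 1800 frames and the rest 1798 each; 5593 frames reaches minute 3, so 63 × 18 + 3 × 2 = 1140 labels have been skipped so far.
Adding those back, label number 1138459 + 1140 = 1139599 at 30 labels/s is 37986 s + 19 f = 10 h 33 min 6 s frame 19, i.e. 10:33:06;19.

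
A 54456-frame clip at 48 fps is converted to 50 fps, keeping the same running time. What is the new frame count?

Target frames = source frames × (target rate / source rate) = 54456 × (50)/(48) = 54456 × 25/24 = 56725.

56725 frames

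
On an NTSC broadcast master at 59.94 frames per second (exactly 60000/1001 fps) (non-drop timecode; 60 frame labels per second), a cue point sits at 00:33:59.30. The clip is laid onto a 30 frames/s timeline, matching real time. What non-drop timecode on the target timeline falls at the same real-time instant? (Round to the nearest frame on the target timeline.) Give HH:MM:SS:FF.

Source frame index: (0×3600 + 33×60 + 59) × 60 + 30 = 122370.
Real time: 122370 / (60000/1001) = 4083079/2000 s.
Target frame: (4083079/2000) × (30) = 12249237/200 ≈ 61246.185 → 61246.
At 30 labels/s: frame 61246 → 00:34:01:16.

00:34:01:16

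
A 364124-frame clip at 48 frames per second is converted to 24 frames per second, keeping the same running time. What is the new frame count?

Target frames = source frames × (target rate / source rate) = 364124 × (24)/(48) = 364124 × 1/2 = 182062.

182062 frames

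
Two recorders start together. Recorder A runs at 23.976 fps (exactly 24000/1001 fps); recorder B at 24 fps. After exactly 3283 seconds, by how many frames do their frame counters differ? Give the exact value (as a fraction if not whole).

11256/143 frames

A emits 24000/1001 × 3283 = 11256000/143 frames; B emits 24 × 3283 = 78792.
Difference = 11256/143 frames (≈ 78.7133); B is ahead of A.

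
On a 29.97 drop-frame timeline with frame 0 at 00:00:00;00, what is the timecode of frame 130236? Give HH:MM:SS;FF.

Ten DF minutes hold 17982 frames, so frame 130236 lies in block 7 (frames 125874–143855) with 4362 frames into that block.
The block's first minute is 1800 frames and the rest 1798 each; 4362 frames reaches minute 2, so 7 × 18 + 2 × 2 = 130 labels have been skipped so far.
Adding those back, label number 130236 + 130 = 130366 at 30 labels/s is 4345 s + 16 f = 1 h 12 min 25 s frame 16, i.e. 01:12:25;16.

01:12:25;16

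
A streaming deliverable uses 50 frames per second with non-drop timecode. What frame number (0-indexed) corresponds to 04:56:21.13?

889063

Total seconds to the label: (4 × 3600 + 56 × 60 + 21) = 17781.
Frame index = 17781 × 50 + 13 = 889063.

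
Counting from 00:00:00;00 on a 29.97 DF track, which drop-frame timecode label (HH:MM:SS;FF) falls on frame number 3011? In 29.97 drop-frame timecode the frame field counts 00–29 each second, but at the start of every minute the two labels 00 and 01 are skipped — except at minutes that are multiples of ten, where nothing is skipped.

Each 10-minute DF block holds 10 × 60 × 30 − 9 × 2 = 17982 frames. 3011 ÷ 17982 → 0 full blocks, remainder 3011.
Within the partial block the first minute is 1800 frames and each further minute 1798, so 1 further minute boundary passed. Total skipped labels = 18 × 0 + 2 × 1 = 2.
Non-drop label index = 3011 + 2 = 3013; at 30 labels/s that is 00:01:40:13, i.e. DF 00:01:40;13.

00:01:40;13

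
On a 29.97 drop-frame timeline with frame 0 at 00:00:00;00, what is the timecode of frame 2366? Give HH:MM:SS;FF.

00:01:18;28

Ten DF minutes hold 17982 frames, so frame 2366 lies in block 0 (frames 0–17981) with 2366 frames into that block.
The block's first minute is 1800 frames and the rest 1798 each; 2366 frames reaches minute 1, so 0 × 18 + 1 × 2 = 2 labels have been skipped so far.
Adding those back, label number 2366 + 2 = 2368 at 30 labels/s is 78 s + 28 f = 0 h 1 min 18 s frame 28, i.e. 00:01:18;28.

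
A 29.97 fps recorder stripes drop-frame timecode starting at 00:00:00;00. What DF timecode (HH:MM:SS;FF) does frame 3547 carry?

00:01:58;09

Ten DF minutes hold 17982 frames, so frame 3547 lies in block 0 (frames 0–17981) with 3547 frames into that block.
The block's first minute is 1800 frames and the rest 1798 each; 3547 frames reaches minute 1, so 0 × 18 + 1 × 2 = 2 labels have been skipped so far.
Adding those back, label number 3547 + 2 = 3549 at 30 labels/s is 118 s + 9 f = 0 h 1 min 58 s frame 9, i.e. 00:01:58;09.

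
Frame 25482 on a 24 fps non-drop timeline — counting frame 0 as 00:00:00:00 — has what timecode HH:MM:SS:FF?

00:17:41:18

25482 ÷ 24 = 1061 full seconds, remainder 18 frames.
1061 s = 0 h 17 min 41 s.
Timecode: 00:17:41:18.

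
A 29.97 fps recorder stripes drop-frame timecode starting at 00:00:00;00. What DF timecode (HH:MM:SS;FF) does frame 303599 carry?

Ten DF minutes hold 17982 frames, so frame 303599 lies in block 16 (frames 287712–305693) with 15887 frames into that block.
The block's first minute is 1800 frames and the rest 1798 each; 15887 frames reaches minute 8, so 16 × 18 + 8 × 2 = 304 labels have been skipped so far.
Adding those back, label number 303599 + 304 = 303903 at 30 labels/s is 10130 s + 3 f = 2 h 48 min 50 s frame 3, i.e. 02:48:50;03.

02:48:50;03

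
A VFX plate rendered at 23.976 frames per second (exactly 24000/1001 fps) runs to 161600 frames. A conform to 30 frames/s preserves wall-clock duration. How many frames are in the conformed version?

202202 frames

Target frames = source frames × (target rate / source rate) = 161600 × (30)/(24000/1001) = 161600 × 1001/800 = 202202.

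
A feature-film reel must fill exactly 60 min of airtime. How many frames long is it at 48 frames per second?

172800 frames

60 min = 3600 s.
Frames = 3600 × 48 = 172800.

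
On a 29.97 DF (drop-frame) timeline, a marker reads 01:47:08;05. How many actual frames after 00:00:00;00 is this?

As if non-drop at 30 labels/s: (1 × 3600 + 47 × 60 + 8) × 30 + 5 = 192845.
Minute boundaries passed: 107; those not divisible by 10: 107 − 10 = 97; dropped labels = 2 × 97 = 194.
Actual frame index = 192845 − 194 = 192651.

192651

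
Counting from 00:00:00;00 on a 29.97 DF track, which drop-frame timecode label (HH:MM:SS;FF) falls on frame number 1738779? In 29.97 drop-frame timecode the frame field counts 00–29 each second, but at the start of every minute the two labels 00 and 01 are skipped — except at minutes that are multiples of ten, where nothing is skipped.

16:06:57;09

Ten DF minutes hold 17982 frames, so frame 1738779 lies in block 96 (frames 1726272–1744253) with 12507 frames into that block.
The block's first minute is 1800 frames and the rest 1798 each; 12507 frames reaches minute 6, so 96 × 18 + 6 × 2 = 1740 labels have been skipped so far.
Adding those back, label number 1738779 + 1740 = 1740519 at 30 labels/s is 58017 s + 9 f = 16 h 6 min 57 s frame 9, i.e. 16:06:57;09.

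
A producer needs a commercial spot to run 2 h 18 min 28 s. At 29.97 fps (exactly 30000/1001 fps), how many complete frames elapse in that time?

248991 frames

2 h 18 min 28 s = 8308 s.
Frames = 8308 × 30000/1001 = 249240000/1001 ≈ 248991.0090.
Complete frames: 248991.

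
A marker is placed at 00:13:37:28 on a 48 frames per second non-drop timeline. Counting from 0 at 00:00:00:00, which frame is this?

Total seconds to the label: (0 × 3600 + 13 × 60 + 37) = 817.
Frame index = 817 × 48 + 28 = 39244.

frame 39244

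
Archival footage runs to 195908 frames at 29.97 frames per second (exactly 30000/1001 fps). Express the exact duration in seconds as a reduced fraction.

49025977/7500 seconds

Running time = 195908 ÷ (30000/1001) = 195908 × 1001/30000 = 49025977/7500 s.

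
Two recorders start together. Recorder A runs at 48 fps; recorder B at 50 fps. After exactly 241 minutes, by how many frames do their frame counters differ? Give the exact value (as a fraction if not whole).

241 min = 14460 s.
A emits 48 × 14460 = 694080 frames; B emits 50 × 14460 = 723000.
Difference = 28920 frames; B is ahead of A.

28920 frames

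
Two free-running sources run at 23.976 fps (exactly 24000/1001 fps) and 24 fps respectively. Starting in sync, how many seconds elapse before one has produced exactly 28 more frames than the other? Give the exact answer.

The gap grows by |24 − 24000/1001| = 24/1001 frames per second.
Time for a 28-frame gap: 28 ÷ (24/1001) = 7007/6 s.

7007/6 seconds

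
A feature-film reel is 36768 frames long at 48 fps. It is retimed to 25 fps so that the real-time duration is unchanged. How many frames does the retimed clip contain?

Target frames = source frames × (target rate / source rate) = 36768 × (25)/(48) = 36768 × 25/48 = 19150.

19150 frames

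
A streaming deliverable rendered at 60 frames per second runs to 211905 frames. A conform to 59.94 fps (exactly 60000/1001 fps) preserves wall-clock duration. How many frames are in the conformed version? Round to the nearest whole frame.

Frames at target rate = 211905 × (60000/1001) / (60) = 211905000/1001 ≈ 211693.307.
Nearest whole frame: 211693.

211693 frames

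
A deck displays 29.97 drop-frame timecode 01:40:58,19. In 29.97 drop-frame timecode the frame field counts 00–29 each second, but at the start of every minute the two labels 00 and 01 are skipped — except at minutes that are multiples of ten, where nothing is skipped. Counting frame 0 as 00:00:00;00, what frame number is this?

Complete 10-minute blocks: 10, each 17982 frames → 179820.
Remaining 0 whole minutes in the current block: 0 frames.
Within the current minute: 58 × 30 + 19 = 1759. Total = 179820 + 0 + 1759 = 181579.

181579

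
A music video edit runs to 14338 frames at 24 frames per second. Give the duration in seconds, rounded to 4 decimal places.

Running time = 14338 × 1/24 = 7169/12 s ≈ 597.4167 s.

597.4167 seconds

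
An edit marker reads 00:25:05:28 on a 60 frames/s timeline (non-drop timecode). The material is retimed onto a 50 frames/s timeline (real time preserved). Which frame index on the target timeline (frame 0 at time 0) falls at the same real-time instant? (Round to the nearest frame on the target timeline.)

Source frame index: (0×3600 + 25×60 + 5) × 60 + 28 = 90328.
Real time: 90328 / (60) = 22582/15 s.
Target frame: (22582/15) × (50) = 225820/3 ≈ 75273.333 → 75273.

frame 75273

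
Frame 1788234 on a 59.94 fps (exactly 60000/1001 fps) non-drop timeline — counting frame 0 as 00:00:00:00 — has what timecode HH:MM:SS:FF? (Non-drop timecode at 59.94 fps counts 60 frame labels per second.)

1788234 ÷ 60 = 29803 full seconds, remainder 54 frames.
29803 s = 8 h 16 min 43 s.
Timecode: 08:16:43:54.

08:16:43:54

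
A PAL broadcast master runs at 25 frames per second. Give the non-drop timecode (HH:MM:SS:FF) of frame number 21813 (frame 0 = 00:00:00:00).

21813 ÷ 25 = 872 full seconds, remainder 13 frames.
872 s = 0 h 14 min 32 s.
Timecode: 00:14:32:13.

00:14:32:13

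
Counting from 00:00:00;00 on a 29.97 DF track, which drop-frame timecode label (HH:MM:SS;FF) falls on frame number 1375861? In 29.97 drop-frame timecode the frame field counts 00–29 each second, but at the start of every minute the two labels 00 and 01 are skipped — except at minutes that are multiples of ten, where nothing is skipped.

Each 10-minute DF block holds 10 × 60 × 30 − 9 × 2 = 17982 frames. 1375861 ÷ 17982 → 76 full blocks, remainder 9229.
Within the partial block the first minute is 1800 frames and each further minute 1798, so 5 further minute boundaries passed. Total skipped labels = 18 × 76 + 2 × 5 = 1378.
Non-drop label index = 1375861 + 1378 = 1377239; at 30 labels/s that is 12:45:07:29, i.e. DF 12:45:07;29.

12:45:07;29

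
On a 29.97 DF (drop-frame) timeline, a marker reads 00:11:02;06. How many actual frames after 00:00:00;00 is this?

19846

Complete 10-minute blocks: 1, each 17982 frames → 17982.
Remaining 1 whole minute in the current block: 1800 + 0 × 1798 = 1800 frames.
Within the current minute: 2 × 30 + 6 − 2 = 64 (labels ;00/;01 skipped at this minute). Total = 17982 + 1800 + 64 = 19846.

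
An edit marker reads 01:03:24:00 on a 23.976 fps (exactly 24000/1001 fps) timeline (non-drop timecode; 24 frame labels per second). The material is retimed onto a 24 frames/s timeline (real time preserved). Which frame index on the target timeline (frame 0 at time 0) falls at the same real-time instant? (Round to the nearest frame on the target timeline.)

frame 91387

Source frame index: (1×3600 + 3×60 + 24) × 24 + 0 = 91296.
Real time: 91296 / (24000/1001) = 951951/250 s.
Target frame: (951951/250) × (24) = 11423412/125 ≈ 91387.296 → 91387.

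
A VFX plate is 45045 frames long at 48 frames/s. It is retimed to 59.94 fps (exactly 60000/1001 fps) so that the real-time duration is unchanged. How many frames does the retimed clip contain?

56250 frames

Target frames = source frames × (target rate / source rate) = 45045 × (60000/1001)/(48) = 45045 × 1250/1001 = 56250.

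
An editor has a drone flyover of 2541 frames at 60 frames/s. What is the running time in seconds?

Running time = 2541 / (60) = 42.35 s.

42.35 seconds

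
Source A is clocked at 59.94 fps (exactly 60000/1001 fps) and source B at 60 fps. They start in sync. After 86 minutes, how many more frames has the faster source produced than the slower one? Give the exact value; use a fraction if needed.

86 min = 5160 s.
A emits 60000/1001 × 5160 = 309600000/1001 frames; B emits 60 × 5160 = 309600.
Difference = 309600/1001 frames (≈ 309.2907); B is ahead of A.

309600/1001 frames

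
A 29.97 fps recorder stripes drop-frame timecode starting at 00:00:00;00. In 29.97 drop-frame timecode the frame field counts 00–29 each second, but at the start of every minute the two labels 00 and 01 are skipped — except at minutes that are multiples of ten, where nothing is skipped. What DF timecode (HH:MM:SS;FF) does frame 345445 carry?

03:12:06;11

Ten DF minutes hold 17982 frames, so frame 345445 lies in block 19 (frames 341658–359639) with 3787 frames into that block.
The block's first minute is 1800 frames and the rest 1798 each; 3787 frames reaches minute 2, so 19 × 18 + 2 × 2 = 346 labels have been skipped so far.
Adding those back, label number 345445 + 346 = 345791 at 30 labels/s is 11526 s + 11 f = 3 h 12 min 6 s frame 11, i.e. 03:12:06;11.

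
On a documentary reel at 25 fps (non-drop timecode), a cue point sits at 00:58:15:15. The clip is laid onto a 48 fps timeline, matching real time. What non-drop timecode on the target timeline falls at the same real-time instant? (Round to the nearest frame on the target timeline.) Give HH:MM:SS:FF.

Source frame index: (0×3600 + 58×60 + 15) × 25 + 15 = 87390.
Real time: 87390 / (25) = 17478/5 s.
Target frame: (17478/5) × (48) = 838944/5 ≈ 167788.800 → 167789.
At 48 labels/s: frame 167789 → 00:58:15:29.

00:58:15:29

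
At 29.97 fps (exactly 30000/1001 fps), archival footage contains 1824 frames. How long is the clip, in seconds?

Running time = 1824 / (30000/1001) = 60.8608 s.

60.8608 seconds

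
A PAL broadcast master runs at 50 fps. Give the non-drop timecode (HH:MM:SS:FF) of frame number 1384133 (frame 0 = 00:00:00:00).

1384133 ÷ 50 = 27682 full seconds, remainder 33 frames.
27682 s = 7 h 41 min 22 s.
Timecode: 07:41:22:33.

07:41:22:33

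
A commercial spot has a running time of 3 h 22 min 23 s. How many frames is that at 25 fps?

3 h 22 min 23 s = 12143 s.
Frames = 12143 × 25 = 303575.

303575 frames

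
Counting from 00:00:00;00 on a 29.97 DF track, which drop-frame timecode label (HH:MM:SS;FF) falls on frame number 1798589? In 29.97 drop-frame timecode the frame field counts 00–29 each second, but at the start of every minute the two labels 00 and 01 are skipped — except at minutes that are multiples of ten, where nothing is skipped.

16:40:12;29

Ten DF minutes hold 17982 frames, so frame 1798589 lies in block 100 (frames 1798200–1816181) with 389 frames into that block.
The block's first minute is 1800 frames and the rest 1798 each; 389 frames reaches minute 0, so 100 × 18 + 0 × 2 = 1800 labels have been skipped so far.
Adding those back, label number 1798589 + 1800 = 1800389 at 30 labels/s is 60012 s + 29 f = 16 h 40 min 12 s frame 29, i.e. 16:40:12;29.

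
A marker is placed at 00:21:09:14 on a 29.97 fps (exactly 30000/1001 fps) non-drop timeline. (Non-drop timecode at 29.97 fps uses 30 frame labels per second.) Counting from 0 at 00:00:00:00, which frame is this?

Total seconds to the label: (0 × 3600 + 21 × 60 + 9) = 1269.
Frame index = 1269 × 30 + 14 = 38084.

38084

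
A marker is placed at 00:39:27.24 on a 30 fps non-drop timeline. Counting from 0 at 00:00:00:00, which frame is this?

Total seconds to the label: (0 × 3600 + 39 × 60 + 27) = 2367.
Frame index = 2367 × 30 + 24 = 71034.

frame 71034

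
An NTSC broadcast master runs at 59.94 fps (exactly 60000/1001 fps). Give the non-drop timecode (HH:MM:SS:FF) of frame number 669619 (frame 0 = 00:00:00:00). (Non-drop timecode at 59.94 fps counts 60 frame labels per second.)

03:06:00:19

669619 ÷ 60 = 11160 full seconds, remainder 19 frames.
11160 s = 3 h 6 min 0 s.
Timecode: 03:06:00:19.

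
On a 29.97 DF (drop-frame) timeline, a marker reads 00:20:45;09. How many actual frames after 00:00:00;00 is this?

37323

As if non-drop at 30 labels/s: (0 × 3600 + 20 × 60 + 45) × 30 + 9 = 37359.
Minute boundaries passed: 20; those not divisible by 10: 20 − 2 = 18; dropped labels = 2 × 18 = 36.
Actual frame index = 37359 − 36 = 37323.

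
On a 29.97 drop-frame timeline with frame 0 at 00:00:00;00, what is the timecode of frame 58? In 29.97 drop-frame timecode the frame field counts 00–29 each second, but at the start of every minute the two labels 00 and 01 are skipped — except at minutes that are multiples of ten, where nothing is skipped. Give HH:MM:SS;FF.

Ten DF minutes hold 17982 frames, so frame 58 lies in block 0 (frames 0–17981) with 58 frames into that block.
The block's first minute is 1800 frames and the rest 1798 each; 58 frames reaches minute 0, so 0 × 18 + 0 × 2 = 0 labels have been skipped so far.
Adding those back, label number 58 + 0 = 58 at 30 labels/s is 1 s + 28 f = 0 h 0 min 1 s frame 28, i.e. 00:00:01;28.

00:00:01;28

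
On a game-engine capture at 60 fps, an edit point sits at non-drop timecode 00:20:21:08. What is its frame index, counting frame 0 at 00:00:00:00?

73268

Total seconds to the label: (0 × 3600 + 20 × 60 + 21) = 1221.
Frame index = 1221 × 60 + 8 = 73268.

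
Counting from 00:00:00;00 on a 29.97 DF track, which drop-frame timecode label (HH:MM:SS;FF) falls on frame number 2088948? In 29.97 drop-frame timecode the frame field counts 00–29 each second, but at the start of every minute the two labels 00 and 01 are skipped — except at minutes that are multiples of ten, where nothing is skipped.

Ten DF minutes hold 17982 frames, so frame 2088948 lies in block 116 (frames 2085912–2103893) with 3036 frames into that block.
The block's first minute is 1800 frames and the rest 1798 each; 3036 frames reaches minute 1, so 116 × 18 + 1 × 2 = 2090 labels have been skipped so far.
Adding those back, label number 2088948 + 2090 = 2091038 at 30 labels/s is 69701 s + 8 f = 19 h 21 min 41 s frame 8, i.e. 19:21:41;08.

19:21:41;08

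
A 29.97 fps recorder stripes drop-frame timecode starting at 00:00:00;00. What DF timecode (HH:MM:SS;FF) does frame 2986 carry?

Ten DF minutes hold 17982 frames, so frame 2986 lies in block 0 (frames 0–17981) with 2986 frames into that block.
The block's first minute is 1800 frames and the rest 1798 each; 2986 frames reaches minute 1, so 0 × 18 + 1 × 2 = 2 labels have been skipped so far.
Adding those back, label number 2986 + 2 = 2988 at 30 labels/s is 99 s + 18 f = 0 h 1 min 39 s frame 18, i.e. 00:01:39;18.

00:01:39;18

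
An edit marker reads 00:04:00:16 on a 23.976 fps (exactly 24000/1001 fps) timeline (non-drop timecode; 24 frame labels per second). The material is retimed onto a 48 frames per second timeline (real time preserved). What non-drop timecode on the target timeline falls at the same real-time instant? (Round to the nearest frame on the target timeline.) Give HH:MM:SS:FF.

00:04:00:44

Source frame index: (0×3600 + 4×60 + 0) × 24 + 16 = 5776.
Real time: 5776 / (24000/1001) = 361361/1500 s.
Target frame: (361361/1500) × (48) = 1445444/125 ≈ 11563.552 → 11564.
At 48 labels/s: frame 11564 → 00:04:00:44.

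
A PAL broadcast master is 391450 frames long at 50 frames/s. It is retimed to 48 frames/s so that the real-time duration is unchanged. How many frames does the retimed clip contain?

375792 frames

Target frames = source frames × (target rate / source rate) = 391450 × (48)/(50) = 391450 × 24/25 = 375792.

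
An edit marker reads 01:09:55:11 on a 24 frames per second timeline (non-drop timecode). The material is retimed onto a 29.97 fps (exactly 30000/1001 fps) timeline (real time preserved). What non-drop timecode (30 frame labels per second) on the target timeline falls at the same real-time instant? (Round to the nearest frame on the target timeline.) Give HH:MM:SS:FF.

01:09:51:08

Source frame index: (1×3600 + 9×60 + 55) × 24 + 11 = 100691.
Real time: 100691 / (24) = 100691/24 s.
Target frame: (100691/24) × (30000/1001) = 125863750/1001 ≈ 125738.012 → 125738.
At 30 labels/s: frame 125738 → 01:09:51:08.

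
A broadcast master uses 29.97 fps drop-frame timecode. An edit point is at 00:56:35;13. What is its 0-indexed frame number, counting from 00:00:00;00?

101761

As if non-drop at 30 labels/s: (0 × 3600 + 56 × 60 + 35) × 30 + 13 = 101863.
Minute boundaries passed: 56; those not divisible by 10: 56 − 5 = 51; dropped labels = 2 × 51 = 102.
Actual frame index = 101863 − 102 = 101761.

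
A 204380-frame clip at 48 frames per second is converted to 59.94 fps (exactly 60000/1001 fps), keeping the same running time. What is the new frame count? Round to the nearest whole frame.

255220 frames

Frames at target rate = 204380 × (60000/1001) / (48) = 23225000/91 ≈ 255219.780.
Nearest whole frame: 255220.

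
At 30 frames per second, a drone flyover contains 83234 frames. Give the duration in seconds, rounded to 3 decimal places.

2774.467 seconds

Running time = 83234 × 1/30 = 41617/15 s ≈ 2774.467 s.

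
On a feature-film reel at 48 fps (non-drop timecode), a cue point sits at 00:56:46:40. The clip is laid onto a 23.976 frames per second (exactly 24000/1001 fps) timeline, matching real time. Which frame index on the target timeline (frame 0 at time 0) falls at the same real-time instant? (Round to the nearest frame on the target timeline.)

Source frame index: (0×3600 + 56×60 + 46) × 48 + 40 = 163528.
Real time: 163528 / (48) = 20441/6 s.
Target frame: (20441/6) × (24000/1001) = 81764000/1001 ≈ 81682.318 → 81682.

frame 81682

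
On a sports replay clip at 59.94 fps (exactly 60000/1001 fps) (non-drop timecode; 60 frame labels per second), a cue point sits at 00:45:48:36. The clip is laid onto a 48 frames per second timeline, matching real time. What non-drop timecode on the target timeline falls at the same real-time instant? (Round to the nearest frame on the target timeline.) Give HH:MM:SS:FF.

Source frame index: (0×3600 + 45×60 + 48) × 60 + 36 = 164916.
Real time: 164916 / (60000/1001) = 13756743/5000 s.
Target frame: (13756743/5000) × (48) = 82540458/625 ≈ 132064.733 → 132065.
At 48 labels/s: frame 132065 → 00:45:51:17.

00:45:51:17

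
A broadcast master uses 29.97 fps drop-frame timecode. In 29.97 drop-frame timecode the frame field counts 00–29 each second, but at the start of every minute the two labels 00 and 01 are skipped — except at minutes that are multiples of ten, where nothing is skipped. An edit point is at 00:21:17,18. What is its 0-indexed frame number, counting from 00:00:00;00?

38290

As if non-drop at 30 labels/s: (0 × 3600 + 21 × 60 + 17) × 30 + 18 = 38328.
Minute boundaries passed: 21; those not divisible by 10: 21 − 2 = 19; dropped labels = 2 × 19 = 38.
Actual frame index = 38328 − 38 = 38290.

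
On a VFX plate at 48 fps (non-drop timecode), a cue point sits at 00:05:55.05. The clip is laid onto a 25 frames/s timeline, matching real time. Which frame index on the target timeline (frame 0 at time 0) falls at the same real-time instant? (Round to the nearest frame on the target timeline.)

frame 8878

Source frame index: (0×3600 + 5×60 + 55) × 48 + 5 = 17045.
Real time: 17045 / (48) = 17045/48 s.
Target frame: (17045/48) × (25) = 426125/48 ≈ 8877.604 → 8878.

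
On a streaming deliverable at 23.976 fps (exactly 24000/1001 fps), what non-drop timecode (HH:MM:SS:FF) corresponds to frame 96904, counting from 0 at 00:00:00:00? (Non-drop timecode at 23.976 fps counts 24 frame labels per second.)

01:07:17:16

96904 ÷ 24 = 4037 full seconds, remainder 16 frames.
4037 s = 1 h 7 min 17 s.
Timecode: 01:07:17:16.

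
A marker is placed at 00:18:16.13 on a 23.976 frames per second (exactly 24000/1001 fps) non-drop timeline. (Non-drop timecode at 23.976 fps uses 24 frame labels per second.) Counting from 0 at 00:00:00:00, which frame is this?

26317

Total seconds to the label: (0 × 3600 + 18 × 60 + 16) = 1096.
Frame index = 1096 × 24 + 13 = 26317.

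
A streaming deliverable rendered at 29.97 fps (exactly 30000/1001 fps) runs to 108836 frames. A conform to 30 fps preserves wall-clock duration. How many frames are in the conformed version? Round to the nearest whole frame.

108945 frames

Frames at target rate = 108836 × (30) / (30000/1001) = 27236209/250 ≈ 108944.836.
Nearest whole frame: 108945.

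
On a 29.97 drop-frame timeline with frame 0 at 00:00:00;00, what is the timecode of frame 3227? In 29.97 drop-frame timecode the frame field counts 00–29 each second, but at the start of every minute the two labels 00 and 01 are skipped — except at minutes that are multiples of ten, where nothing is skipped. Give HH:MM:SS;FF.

00:01:47;19

Each 10-minute DF block holds 10 × 60 × 30 − 9 × 2 = 17982 frames. 3227 ÷ 17982 → 0 full blocks, remainder 3227.
Within the partial block the first minute is 1800 frames and each further minute 1798, so 1 further minute boundary passed. Total skipped labels = 18 × 0 + 2 × 1 = 2.
Non-drop label index = 3227 + 2 = 3229; at 30 labels/s that is 00:01:47:19, i.e. DF 00:01:47;19.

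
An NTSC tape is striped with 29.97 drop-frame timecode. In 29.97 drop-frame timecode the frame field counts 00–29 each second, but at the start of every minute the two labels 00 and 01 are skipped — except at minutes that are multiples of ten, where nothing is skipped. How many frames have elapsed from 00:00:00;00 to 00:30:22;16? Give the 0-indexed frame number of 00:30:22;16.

As if non-drop at 30 labels/s: (0 × 3600 + 30 × 60 + 22) × 30 + 16 = 54676.
Minute boundaries passed: 30; those not divisible by 10: 30 − 3 = 27; dropped labels = 2 × 27 = 54.
Actual frame index = 54676 − 54 = 54622.

54622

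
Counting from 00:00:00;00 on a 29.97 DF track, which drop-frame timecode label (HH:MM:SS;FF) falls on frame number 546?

Ten DF minutes hold 17982 frames, so frame 546 lies in block 0 (frames 0–17981) with 546 frames into that block.
The block's first minute is 1800 frames and the rest 1798 each; 546 frames reaches minute 0, so 0 × 18 + 0 × 2 = 0 labels have been skipped so far.
Adding those back, label number 546 + 0 = 546 at 30 labels/s is 18 s + 6 f = 0 h 0 min 18 s frame 6, i.e. 00:00:18;06.

00:00:18;06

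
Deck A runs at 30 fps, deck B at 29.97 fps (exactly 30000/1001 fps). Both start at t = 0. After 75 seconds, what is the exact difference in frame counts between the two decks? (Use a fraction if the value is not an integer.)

2250/1001 frames

A emits 30 × 75 = 2250 frames; B emits 30000/1001 × 75 = 2250000/1001.
Difference = 2250/1001 frames (≈ 2.2478); B is behind A.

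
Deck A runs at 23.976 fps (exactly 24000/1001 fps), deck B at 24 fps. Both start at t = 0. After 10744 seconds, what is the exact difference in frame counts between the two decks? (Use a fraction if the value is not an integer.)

257856/1001 frames

A emits 24000/1001 × 10744 = 257856000/1001 frames; B emits 24 × 10744 = 257856.
Difference = 257856/1001 frames (≈ 257.5984); B is ahead of A.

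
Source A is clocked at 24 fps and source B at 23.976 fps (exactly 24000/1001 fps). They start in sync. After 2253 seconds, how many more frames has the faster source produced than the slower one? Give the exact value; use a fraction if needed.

54072/1001 frames

A emits 24 × 2253 = 54072 frames; B emits 24000/1001 × 2253 = 54072000/1001.
Difference = 54072/1001 frames (≈ 54.0180); B is behind A.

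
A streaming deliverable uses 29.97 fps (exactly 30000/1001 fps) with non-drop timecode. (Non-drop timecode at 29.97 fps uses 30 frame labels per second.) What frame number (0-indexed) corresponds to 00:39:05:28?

Total seconds to the label: (0 × 3600 + 39 × 60 + 5) = 2345.
Frame index = 2345 × 30 + 28 = 70378.

70378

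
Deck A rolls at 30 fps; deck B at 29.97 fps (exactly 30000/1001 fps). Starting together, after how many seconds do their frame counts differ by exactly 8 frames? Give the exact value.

The gap grows by |30000/1001 − 30| = 30/1001 frames per second.
Time for a 8-frame gap: 8 ÷ (30/1001) = 4004/15 s.

4004/15 seconds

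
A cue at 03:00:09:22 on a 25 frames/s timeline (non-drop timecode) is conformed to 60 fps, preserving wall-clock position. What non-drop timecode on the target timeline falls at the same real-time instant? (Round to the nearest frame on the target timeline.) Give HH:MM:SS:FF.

03:00:09:53

Source frame index: (3×3600 + 0×60 + 9) × 25 + 22 = 270247.
Real time: 270247 / (25) = 270247/25 s.
Target frame: (270247/25) × (60) = 3242964/5 ≈ 648592.800 → 648593.
At 60 labels/s: frame 648593 → 03:00:09:53.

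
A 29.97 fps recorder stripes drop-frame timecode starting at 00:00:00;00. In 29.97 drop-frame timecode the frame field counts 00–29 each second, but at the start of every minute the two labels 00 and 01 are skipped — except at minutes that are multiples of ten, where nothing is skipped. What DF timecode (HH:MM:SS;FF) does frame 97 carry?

Ten DF minutes hold 17982 frames, so frame 97 lies in block 0 (frames 0–17981) with 97 frames into that block.
The block's first minute is 1800 frames and the rest 1798 each; 97 frames reaches minute 0, so 0 × 18 + 0 × 2 = 0 labels have been skipped so far.
Adding those back, label number 97 + 0 = 97 at 30 labels/s is 3 s + 7 f = 0 h 0 min 3 s frame 7, i.e. 00:00:03;07.

00:00:03;07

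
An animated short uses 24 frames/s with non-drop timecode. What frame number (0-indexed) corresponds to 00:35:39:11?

Total seconds to the label: (0 × 3600 + 35 × 60 + 39) = 2139.
Frame index = 2139 × 24 + 11 = 51347.

51347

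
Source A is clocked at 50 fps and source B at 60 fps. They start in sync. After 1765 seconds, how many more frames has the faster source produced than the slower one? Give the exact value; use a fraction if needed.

A emits 50 × 1765 = 88250 frames; B emits 60 × 1765 = 105900.
Difference = 17650 frames; B is ahead of A.

17650 frames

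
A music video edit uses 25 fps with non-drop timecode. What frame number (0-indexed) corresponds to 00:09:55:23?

Total seconds to the label: (0 × 3600 + 9 × 60 + 55) = 595.
Frame index = 595 × 25 + 23 = 14898.

14898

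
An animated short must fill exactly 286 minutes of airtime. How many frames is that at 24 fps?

411840 frames

286 min = 17160 s.
Frames = 17160 × 24 = 411840.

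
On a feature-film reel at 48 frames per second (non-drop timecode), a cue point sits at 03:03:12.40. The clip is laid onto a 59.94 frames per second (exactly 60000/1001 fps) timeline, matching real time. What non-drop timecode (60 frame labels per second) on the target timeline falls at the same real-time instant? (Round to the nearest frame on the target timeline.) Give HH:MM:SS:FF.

03:03:01:51

Source frame index: (3×3600 + 3×60 + 12) × 48 + 40 = 527656.
Real time: 527656 / (48) = 65957/6 s.
Target frame: (65957/6) × (60000/1001) = 659570000/1001 ≈ 658911.089 → 658911.
At 60 labels/s: frame 658911 → 03:03:01:51.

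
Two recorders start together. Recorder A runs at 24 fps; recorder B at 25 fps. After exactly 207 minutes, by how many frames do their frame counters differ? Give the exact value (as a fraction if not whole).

207 min = 12420 s.
A emits 24 × 12420 = 298080 frames; B emits 25 × 12420 = 310500.
Difference = 12420 frames; B is ahead of A.

12420 frames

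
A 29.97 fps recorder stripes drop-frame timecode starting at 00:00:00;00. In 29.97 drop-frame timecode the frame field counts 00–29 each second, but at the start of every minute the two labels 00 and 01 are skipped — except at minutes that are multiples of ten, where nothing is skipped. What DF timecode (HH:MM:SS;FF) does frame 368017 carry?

Ten DF minutes hold 17982 frames, so frame 368017 lies in block 20 (frames 359640–377621) with 8377 frames into that block.
The block's first minute is 1800 frames and the rest 1798 each; 8377 frames reaches minute 4, so 20 × 18 + 4 × 2 = 368 labels have been skipped so far.
Adding those back, label number 368017 + 368 = 368385 at 30 labels/s is 12279 s + 15 f = 3 h 24 min 39 s frame 15, i.e. 03:24:39;15.

03:24:39;15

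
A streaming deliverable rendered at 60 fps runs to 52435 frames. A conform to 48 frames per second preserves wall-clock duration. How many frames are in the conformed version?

Frames at target rate = 52435 × (48) / (60) = 41948.

41948 frames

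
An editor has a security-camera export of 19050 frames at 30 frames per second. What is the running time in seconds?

Running time = 19050 / (30) = 635 s.

635 seconds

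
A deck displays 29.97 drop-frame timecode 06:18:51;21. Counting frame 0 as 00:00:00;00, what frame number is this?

681269

As if non-drop at 30 labels/s: (6 × 3600 + 18 × 60 + 51) × 30 + 21 = 681951.
Minute boundaries passed: 378; those not divisible by 10: 378 − 37 = 341; dropped labels = 2 × 341 = 682.
Actual frame index = 681951 − 682 = 681269.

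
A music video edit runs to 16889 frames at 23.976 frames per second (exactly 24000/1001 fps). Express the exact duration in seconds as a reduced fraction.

16905889/24000 seconds

Running time = 16889 ÷ (24000/1001) = 16889 × 1001/24000 = 16905889/24000 s.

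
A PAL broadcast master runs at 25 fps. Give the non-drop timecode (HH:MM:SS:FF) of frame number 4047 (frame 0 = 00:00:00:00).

4047 ÷ 25 = 161 full seconds, remainder 22 frames.
161 s = 0 h 2 min 41 s.
Timecode: 00:02:41:22.

00:02:41:22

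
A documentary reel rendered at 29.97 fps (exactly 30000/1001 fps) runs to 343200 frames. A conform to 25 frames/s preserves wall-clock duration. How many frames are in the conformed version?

286286 frames

Target frames = source frames × (target rate / source rate) = 343200 × (25)/(30000/1001) = 343200 × 1001/1200 = 286286.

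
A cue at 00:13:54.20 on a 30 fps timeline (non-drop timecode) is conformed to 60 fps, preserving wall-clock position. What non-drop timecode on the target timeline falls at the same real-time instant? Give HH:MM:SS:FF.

Source frame index: (0×3600 + 13×60 + 54) × 30 + 20 = 25040.
Real time: 25040 / (30) = 2504/3 s.
Target frame: (2504/3) × (60) = 50080.
At 60 labels/s: frame 50080 → 00:13:54:40.

00:13:54:40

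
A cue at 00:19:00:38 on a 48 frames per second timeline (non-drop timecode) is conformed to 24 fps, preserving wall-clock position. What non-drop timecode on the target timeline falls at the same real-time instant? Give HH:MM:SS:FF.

Source frame index: (0×3600 + 19×60 + 0) × 48 + 38 = 54758.
Real time: 54758 / (48) = 27379/24 s.
Target frame: (27379/24) × (24) = 27379.
At 24 labels/s: frame 27379 → 00:19:00:19.

00:19:00:19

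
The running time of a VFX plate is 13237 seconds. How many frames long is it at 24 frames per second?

317688 frames

Frames = 13237 × 24 = 317688.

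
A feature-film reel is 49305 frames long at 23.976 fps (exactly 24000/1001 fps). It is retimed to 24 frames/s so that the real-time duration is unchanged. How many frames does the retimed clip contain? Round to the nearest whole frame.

49354 frames

Frames at target rate = 49305 × (24) / (24000/1001) = 9870861/200 ≈ 49354.305.
Nearest whole frame: 49354.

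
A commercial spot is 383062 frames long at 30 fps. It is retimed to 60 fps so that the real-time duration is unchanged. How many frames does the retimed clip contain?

766124 frames

Frames at target rate = 383062 × (60) / (30) = 766124.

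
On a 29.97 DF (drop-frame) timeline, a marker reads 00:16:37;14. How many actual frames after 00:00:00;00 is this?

As if non-drop at 30 labels/s: (0 × 3600 + 16 × 60 + 37) × 30 + 14 = 29924.
Minute boundaries passed: 16; those not divisible by 10: 16 − 1 = 15; dropped labels = 2 × 15 = 30.
Actual frame index = 29924 − 30 = 29894.

29894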